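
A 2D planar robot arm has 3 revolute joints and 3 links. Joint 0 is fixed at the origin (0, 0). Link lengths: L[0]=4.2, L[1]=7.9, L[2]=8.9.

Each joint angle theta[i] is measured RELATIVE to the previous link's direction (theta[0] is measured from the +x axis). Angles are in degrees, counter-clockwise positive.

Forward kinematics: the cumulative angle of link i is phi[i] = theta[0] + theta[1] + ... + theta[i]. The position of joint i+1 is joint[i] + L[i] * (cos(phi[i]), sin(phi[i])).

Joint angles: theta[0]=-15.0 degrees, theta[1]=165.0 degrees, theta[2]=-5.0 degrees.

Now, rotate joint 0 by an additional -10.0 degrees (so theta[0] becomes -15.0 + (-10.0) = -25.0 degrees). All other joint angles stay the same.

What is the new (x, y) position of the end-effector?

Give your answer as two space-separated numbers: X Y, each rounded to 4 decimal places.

Answer: -8.5385 9.5963

Derivation:
joint[0] = (0.0000, 0.0000)  (base)
link 0: phi[0] = -25 = -25 deg
  cos(-25 deg) = 0.9063, sin(-25 deg) = -0.4226
  joint[1] = (0.0000, 0.0000) + 4.2 * (0.9063, -0.4226) = (0.0000 + 3.8065, 0.0000 + -1.7750) = (3.8065, -1.7750)
link 1: phi[1] = -25 + 165 = 140 deg
  cos(140 deg) = -0.7660, sin(140 deg) = 0.6428
  joint[2] = (3.8065, -1.7750) + 7.9 * (-0.7660, 0.6428) = (3.8065 + -6.0518, -1.7750 + 5.0780) = (-2.2453, 3.3030)
link 2: phi[2] = -25 + 165 + -5 = 135 deg
  cos(135 deg) = -0.7071, sin(135 deg) = 0.7071
  joint[3] = (-2.2453, 3.3030) + 8.9 * (-0.7071, 0.7071) = (-2.2453 + -6.2933, 3.3030 + 6.2933) = (-8.5385, 9.5963)
End effector: (-8.5385, 9.5963)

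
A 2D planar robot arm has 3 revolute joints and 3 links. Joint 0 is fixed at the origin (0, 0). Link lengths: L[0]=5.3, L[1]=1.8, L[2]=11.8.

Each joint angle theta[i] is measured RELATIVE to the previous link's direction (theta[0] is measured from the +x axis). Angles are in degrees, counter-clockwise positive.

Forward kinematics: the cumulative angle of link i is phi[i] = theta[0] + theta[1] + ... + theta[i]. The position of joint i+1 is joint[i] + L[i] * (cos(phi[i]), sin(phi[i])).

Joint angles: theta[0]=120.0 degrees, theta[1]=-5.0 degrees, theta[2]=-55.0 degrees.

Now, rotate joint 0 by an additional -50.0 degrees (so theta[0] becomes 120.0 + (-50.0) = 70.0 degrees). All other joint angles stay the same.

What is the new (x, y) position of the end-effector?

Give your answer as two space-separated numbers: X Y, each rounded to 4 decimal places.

Answer: 14.1942 8.6608

Derivation:
joint[0] = (0.0000, 0.0000)  (base)
link 0: phi[0] = 70 = 70 deg
  cos(70 deg) = 0.3420, sin(70 deg) = 0.9397
  joint[1] = (0.0000, 0.0000) + 5.3 * (0.3420, 0.9397) = (0.0000 + 1.8127, 0.0000 + 4.9804) = (1.8127, 4.9804)
link 1: phi[1] = 70 + -5 = 65 deg
  cos(65 deg) = 0.4226, sin(65 deg) = 0.9063
  joint[2] = (1.8127, 4.9804) + 1.8 * (0.4226, 0.9063) = (1.8127 + 0.7607, 4.9804 + 1.6314) = (2.5734, 6.6117)
link 2: phi[2] = 70 + -5 + -55 = 10 deg
  cos(10 deg) = 0.9848, sin(10 deg) = 0.1736
  joint[3] = (2.5734, 6.6117) + 11.8 * (0.9848, 0.1736) = (2.5734 + 11.6207, 6.6117 + 2.0490) = (14.1942, 8.6608)
End effector: (14.1942, 8.6608)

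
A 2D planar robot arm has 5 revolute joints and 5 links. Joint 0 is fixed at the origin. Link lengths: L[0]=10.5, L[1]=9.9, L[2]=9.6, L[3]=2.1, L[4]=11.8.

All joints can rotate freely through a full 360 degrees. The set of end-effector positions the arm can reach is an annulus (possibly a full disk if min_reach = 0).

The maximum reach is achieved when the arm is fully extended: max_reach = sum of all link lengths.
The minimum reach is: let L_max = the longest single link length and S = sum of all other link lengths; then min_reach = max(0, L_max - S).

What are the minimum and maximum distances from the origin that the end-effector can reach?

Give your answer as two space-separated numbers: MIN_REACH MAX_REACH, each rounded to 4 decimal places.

Answer: 0.0000 43.9000

Derivation:
Link lengths: [10.5, 9.9, 9.6, 2.1, 11.8]
max_reach = 10.5 + 9.9 + 9.6 + 2.1 + 11.8 = 43.9
L_max = max([10.5, 9.9, 9.6, 2.1, 11.8]) = 11.8
S (sum of others) = 43.9 - 11.8 = 32.1
min_reach = max(0, 11.8 - 32.1) = max(0, -20.3) = 0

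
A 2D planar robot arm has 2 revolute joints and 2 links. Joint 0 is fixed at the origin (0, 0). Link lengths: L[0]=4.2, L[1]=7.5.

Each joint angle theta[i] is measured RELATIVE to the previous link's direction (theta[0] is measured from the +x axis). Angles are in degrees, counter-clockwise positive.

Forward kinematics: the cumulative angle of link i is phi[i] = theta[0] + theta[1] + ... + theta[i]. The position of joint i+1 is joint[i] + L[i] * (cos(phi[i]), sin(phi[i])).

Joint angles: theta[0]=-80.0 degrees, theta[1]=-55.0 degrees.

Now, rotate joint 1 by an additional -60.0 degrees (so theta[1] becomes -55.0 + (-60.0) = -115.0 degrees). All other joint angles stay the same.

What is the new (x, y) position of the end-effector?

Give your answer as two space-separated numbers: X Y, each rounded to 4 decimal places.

joint[0] = (0.0000, 0.0000)  (base)
link 0: phi[0] = -80 = -80 deg
  cos(-80 deg) = 0.1736, sin(-80 deg) = -0.9848
  joint[1] = (0.0000, 0.0000) + 4.2 * (0.1736, -0.9848) = (0.0000 + 0.7293, 0.0000 + -4.1362) = (0.7293, -4.1362)
link 1: phi[1] = -80 + -115 = -195 deg
  cos(-195 deg) = -0.9659, sin(-195 deg) = 0.2588
  joint[2] = (0.7293, -4.1362) + 7.5 * (-0.9659, 0.2588) = (0.7293 + -7.2444, -4.1362 + 1.9411) = (-6.5151, -2.1950)
End effector: (-6.5151, -2.1950)

Answer: -6.5151 -2.1950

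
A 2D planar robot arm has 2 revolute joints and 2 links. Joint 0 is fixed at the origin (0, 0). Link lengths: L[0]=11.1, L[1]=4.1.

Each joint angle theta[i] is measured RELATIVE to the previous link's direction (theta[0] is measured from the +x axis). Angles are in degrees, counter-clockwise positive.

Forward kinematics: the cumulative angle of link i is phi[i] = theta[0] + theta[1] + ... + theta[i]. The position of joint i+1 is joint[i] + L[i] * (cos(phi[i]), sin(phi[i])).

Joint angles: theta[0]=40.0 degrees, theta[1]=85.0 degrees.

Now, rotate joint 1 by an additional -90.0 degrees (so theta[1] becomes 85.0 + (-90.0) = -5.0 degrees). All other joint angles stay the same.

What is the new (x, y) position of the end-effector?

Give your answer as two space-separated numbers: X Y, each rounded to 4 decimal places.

joint[0] = (0.0000, 0.0000)  (base)
link 0: phi[0] = 40 = 40 deg
  cos(40 deg) = 0.7660, sin(40 deg) = 0.6428
  joint[1] = (0.0000, 0.0000) + 11.1 * (0.7660, 0.6428) = (0.0000 + 8.5031, 0.0000 + 7.1349) = (8.5031, 7.1349)
link 1: phi[1] = 40 + -5 = 35 deg
  cos(35 deg) = 0.8192, sin(35 deg) = 0.5736
  joint[2] = (8.5031, 7.1349) + 4.1 * (0.8192, 0.5736) = (8.5031 + 3.3585, 7.1349 + 2.3517) = (11.8616, 9.4866)
End effector: (11.8616, 9.4866)

Answer: 11.8616 9.4866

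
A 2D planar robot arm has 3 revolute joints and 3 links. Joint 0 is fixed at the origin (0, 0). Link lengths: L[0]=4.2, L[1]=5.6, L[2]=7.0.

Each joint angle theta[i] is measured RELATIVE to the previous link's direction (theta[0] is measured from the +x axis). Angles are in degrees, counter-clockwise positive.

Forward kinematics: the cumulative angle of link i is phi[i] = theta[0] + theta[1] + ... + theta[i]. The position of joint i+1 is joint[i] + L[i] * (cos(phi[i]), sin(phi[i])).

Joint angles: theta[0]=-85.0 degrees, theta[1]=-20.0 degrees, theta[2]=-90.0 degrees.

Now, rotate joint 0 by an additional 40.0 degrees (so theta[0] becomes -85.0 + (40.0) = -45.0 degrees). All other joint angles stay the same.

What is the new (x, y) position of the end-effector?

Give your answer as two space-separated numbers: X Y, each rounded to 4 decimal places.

Answer: -1.0076 -11.0035

Derivation:
joint[0] = (0.0000, 0.0000)  (base)
link 0: phi[0] = -45 = -45 deg
  cos(-45 deg) = 0.7071, sin(-45 deg) = -0.7071
  joint[1] = (0.0000, 0.0000) + 4.2 * (0.7071, -0.7071) = (0.0000 + 2.9698, 0.0000 + -2.9698) = (2.9698, -2.9698)
link 1: phi[1] = -45 + -20 = -65 deg
  cos(-65 deg) = 0.4226, sin(-65 deg) = -0.9063
  joint[2] = (2.9698, -2.9698) + 5.6 * (0.4226, -0.9063) = (2.9698 + 2.3667, -2.9698 + -5.0753) = (5.3365, -8.0452)
link 2: phi[2] = -45 + -20 + -90 = -155 deg
  cos(-155 deg) = -0.9063, sin(-155 deg) = -0.4226
  joint[3] = (5.3365, -8.0452) + 7 * (-0.9063, -0.4226) = (5.3365 + -6.3442, -8.0452 + -2.9583) = (-1.0076, -11.0035)
End effector: (-1.0076, -11.0035)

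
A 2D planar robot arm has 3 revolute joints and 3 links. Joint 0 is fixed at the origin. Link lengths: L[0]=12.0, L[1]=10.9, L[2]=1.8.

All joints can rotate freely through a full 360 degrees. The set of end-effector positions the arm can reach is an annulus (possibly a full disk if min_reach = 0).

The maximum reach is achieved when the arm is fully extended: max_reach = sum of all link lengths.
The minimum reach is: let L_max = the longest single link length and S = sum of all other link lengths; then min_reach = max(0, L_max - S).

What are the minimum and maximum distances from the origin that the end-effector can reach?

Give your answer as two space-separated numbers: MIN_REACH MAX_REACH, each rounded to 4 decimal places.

Answer: 0.0000 24.7000

Derivation:
Link lengths: [12.0, 10.9, 1.8]
max_reach = 12 + 10.9 + 1.8 = 24.7
L_max = max([12.0, 10.9, 1.8]) = 12
S (sum of others) = 24.7 - 12 = 12.7
min_reach = max(0, 12 - 12.7) = max(0, -0.7) = 0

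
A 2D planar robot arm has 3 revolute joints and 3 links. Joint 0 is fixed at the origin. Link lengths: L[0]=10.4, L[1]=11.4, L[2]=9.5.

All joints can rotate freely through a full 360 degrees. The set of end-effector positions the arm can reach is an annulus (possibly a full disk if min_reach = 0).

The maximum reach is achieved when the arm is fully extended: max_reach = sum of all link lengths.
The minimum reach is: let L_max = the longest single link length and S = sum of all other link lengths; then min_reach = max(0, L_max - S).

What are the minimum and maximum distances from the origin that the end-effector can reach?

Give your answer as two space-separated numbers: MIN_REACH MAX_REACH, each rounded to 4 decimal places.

Link lengths: [10.4, 11.4, 9.5]
max_reach = 10.4 + 11.4 + 9.5 = 31.3
L_max = max([10.4, 11.4, 9.5]) = 11.4
S (sum of others) = 31.3 - 11.4 = 19.9
min_reach = max(0, 11.4 - 19.9) = max(0, -8.5) = 0

Answer: 0.0000 31.3000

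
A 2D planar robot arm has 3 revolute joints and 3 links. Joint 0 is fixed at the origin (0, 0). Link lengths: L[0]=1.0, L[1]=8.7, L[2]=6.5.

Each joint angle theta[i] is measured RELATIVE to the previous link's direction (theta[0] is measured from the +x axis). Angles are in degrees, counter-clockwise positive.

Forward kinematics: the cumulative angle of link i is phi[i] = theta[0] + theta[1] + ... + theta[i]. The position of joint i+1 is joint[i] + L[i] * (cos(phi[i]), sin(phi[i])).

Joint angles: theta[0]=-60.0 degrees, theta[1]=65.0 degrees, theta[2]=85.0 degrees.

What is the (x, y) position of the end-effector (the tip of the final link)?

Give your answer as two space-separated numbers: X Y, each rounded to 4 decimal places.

joint[0] = (0.0000, 0.0000)  (base)
link 0: phi[0] = -60 = -60 deg
  cos(-60 deg) = 0.5000, sin(-60 deg) = -0.8660
  joint[1] = (0.0000, 0.0000) + 1 * (0.5000, -0.8660) = (0.0000 + 0.5000, 0.0000 + -0.8660) = (0.5000, -0.8660)
link 1: phi[1] = -60 + 65 = 5 deg
  cos(5 deg) = 0.9962, sin(5 deg) = 0.0872
  joint[2] = (0.5000, -0.8660) + 8.7 * (0.9962, 0.0872) = (0.5000 + 8.6669, -0.8660 + 0.7583) = (9.1669, -0.1078)
link 2: phi[2] = -60 + 65 + 85 = 90 deg
  cos(90 deg) = 0.0000, sin(90 deg) = 1.0000
  joint[3] = (9.1669, -0.1078) + 6.5 * (0.0000, 1.0000) = (9.1669 + 0.0000, -0.1078 + 6.5000) = (9.1669, 6.3922)
End effector: (9.1669, 6.3922)

Answer: 9.1669 6.3922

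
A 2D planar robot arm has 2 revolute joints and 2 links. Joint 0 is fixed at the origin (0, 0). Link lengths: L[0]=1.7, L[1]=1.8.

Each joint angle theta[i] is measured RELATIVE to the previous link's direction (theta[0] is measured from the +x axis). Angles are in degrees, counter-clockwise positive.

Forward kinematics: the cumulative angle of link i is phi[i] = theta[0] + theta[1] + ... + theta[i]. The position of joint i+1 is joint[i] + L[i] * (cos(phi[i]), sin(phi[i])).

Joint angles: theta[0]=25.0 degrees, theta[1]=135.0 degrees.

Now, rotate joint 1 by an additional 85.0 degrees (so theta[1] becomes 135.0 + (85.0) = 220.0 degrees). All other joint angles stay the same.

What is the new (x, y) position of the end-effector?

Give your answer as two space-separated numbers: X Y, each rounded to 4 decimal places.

joint[0] = (0.0000, 0.0000)  (base)
link 0: phi[0] = 25 = 25 deg
  cos(25 deg) = 0.9063, sin(25 deg) = 0.4226
  joint[1] = (0.0000, 0.0000) + 1.7 * (0.9063, 0.4226) = (0.0000 + 1.5407, 0.0000 + 0.7185) = (1.5407, 0.7185)
link 1: phi[1] = 25 + 220 = 245 deg
  cos(245 deg) = -0.4226, sin(245 deg) = -0.9063
  joint[2] = (1.5407, 0.7185) + 1.8 * (-0.4226, -0.9063) = (1.5407 + -0.7607, 0.7185 + -1.6314) = (0.7800, -0.9129)
End effector: (0.7800, -0.9129)

Answer: 0.7800 -0.9129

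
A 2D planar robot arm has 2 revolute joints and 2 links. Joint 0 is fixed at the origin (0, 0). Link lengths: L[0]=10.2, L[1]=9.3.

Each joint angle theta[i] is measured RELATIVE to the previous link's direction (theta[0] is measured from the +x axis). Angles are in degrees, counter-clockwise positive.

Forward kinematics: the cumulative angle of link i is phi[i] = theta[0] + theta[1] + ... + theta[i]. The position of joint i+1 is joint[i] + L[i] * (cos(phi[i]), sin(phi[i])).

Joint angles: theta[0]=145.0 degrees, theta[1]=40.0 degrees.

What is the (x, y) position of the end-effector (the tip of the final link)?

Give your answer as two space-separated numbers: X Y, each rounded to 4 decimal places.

Answer: -17.6200 5.0399

Derivation:
joint[0] = (0.0000, 0.0000)  (base)
link 0: phi[0] = 145 = 145 deg
  cos(145 deg) = -0.8192, sin(145 deg) = 0.5736
  joint[1] = (0.0000, 0.0000) + 10.2 * (-0.8192, 0.5736) = (0.0000 + -8.3554, 0.0000 + 5.8505) = (-8.3554, 5.8505)
link 1: phi[1] = 145 + 40 = 185 deg
  cos(185 deg) = -0.9962, sin(185 deg) = -0.0872
  joint[2] = (-8.3554, 5.8505) + 9.3 * (-0.9962, -0.0872) = (-8.3554 + -9.2646, 5.8505 + -0.8105) = (-17.6200, 5.0399)
End effector: (-17.6200, 5.0399)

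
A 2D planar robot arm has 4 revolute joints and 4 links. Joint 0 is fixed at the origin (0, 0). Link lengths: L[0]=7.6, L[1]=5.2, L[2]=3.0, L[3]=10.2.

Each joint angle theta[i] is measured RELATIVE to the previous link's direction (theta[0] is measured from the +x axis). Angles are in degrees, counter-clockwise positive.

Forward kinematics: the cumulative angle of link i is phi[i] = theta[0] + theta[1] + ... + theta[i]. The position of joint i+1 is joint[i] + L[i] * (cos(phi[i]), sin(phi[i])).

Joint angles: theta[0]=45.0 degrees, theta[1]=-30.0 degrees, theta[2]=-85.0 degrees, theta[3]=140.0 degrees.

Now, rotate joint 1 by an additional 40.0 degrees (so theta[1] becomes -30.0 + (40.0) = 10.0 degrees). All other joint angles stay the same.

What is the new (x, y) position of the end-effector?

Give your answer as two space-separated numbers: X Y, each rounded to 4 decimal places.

joint[0] = (0.0000, 0.0000)  (base)
link 0: phi[0] = 45 = 45 deg
  cos(45 deg) = 0.7071, sin(45 deg) = 0.7071
  joint[1] = (0.0000, 0.0000) + 7.6 * (0.7071, 0.7071) = (0.0000 + 5.3740, 0.0000 + 5.3740) = (5.3740, 5.3740)
link 1: phi[1] = 45 + 10 = 55 deg
  cos(55 deg) = 0.5736, sin(55 deg) = 0.8192
  joint[2] = (5.3740, 5.3740) + 5.2 * (0.5736, 0.8192) = (5.3740 + 2.9826, 5.3740 + 4.2596) = (8.3566, 9.6336)
link 2: phi[2] = 45 + 10 + -85 = -30 deg
  cos(-30 deg) = 0.8660, sin(-30 deg) = -0.5000
  joint[3] = (8.3566, 9.6336) + 3 * (0.8660, -0.5000) = (8.3566 + 2.5981, 9.6336 + -1.5000) = (10.9547, 8.1336)
link 3: phi[3] = 45 + 10 + -85 + 140 = 110 deg
  cos(110 deg) = -0.3420, sin(110 deg) = 0.9397
  joint[4] = (10.9547, 8.1336) + 10.2 * (-0.3420, 0.9397) = (10.9547 + -3.4886, 8.1336 + 9.5849) = (7.4661, 17.7185)
End effector: (7.4661, 17.7185)

Answer: 7.4661 17.7185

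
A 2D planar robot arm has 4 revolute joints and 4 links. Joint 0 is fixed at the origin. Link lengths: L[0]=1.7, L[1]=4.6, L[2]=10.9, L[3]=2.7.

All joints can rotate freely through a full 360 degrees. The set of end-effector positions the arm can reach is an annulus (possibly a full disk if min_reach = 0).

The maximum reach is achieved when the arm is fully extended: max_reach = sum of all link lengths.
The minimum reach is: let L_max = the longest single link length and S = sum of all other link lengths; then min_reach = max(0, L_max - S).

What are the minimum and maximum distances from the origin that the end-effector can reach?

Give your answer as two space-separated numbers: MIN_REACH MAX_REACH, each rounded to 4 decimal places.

Answer: 1.9000 19.9000

Derivation:
Link lengths: [1.7, 4.6, 10.9, 2.7]
max_reach = 1.7 + 4.6 + 10.9 + 2.7 = 19.9
L_max = max([1.7, 4.6, 10.9, 2.7]) = 10.9
S (sum of others) = 19.9 - 10.9 = 9
min_reach = max(0, 10.9 - 9) = max(0, 1.9) = 1.9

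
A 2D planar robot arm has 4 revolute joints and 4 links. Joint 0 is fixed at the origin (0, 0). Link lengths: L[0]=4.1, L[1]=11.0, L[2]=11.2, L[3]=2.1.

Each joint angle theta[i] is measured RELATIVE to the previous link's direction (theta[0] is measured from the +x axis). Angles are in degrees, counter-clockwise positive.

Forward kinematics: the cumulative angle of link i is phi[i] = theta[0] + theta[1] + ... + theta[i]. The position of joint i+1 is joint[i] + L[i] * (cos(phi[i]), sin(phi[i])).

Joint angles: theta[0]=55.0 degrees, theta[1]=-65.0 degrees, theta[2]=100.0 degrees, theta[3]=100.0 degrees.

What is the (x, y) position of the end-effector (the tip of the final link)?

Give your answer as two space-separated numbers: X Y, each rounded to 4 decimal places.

Answer: 11.1165 12.2837

Derivation:
joint[0] = (0.0000, 0.0000)  (base)
link 0: phi[0] = 55 = 55 deg
  cos(55 deg) = 0.5736, sin(55 deg) = 0.8192
  joint[1] = (0.0000, 0.0000) + 4.1 * (0.5736, 0.8192) = (0.0000 + 2.3517, 0.0000 + 3.3585) = (2.3517, 3.3585)
link 1: phi[1] = 55 + -65 = -10 deg
  cos(-10 deg) = 0.9848, sin(-10 deg) = -0.1736
  joint[2] = (2.3517, 3.3585) + 11 * (0.9848, -0.1736) = (2.3517 + 10.8329, 3.3585 + -1.9101) = (13.1845, 1.4484)
link 2: phi[2] = 55 + -65 + 100 = 90 deg
  cos(90 deg) = 0.0000, sin(90 deg) = 1.0000
  joint[3] = (13.1845, 1.4484) + 11.2 * (0.0000, 1.0000) = (13.1845 + 0.0000, 1.4484 + 11.2000) = (13.1845, 12.6484)
link 3: phi[3] = 55 + -65 + 100 + 100 = 190 deg
  cos(190 deg) = -0.9848, sin(190 deg) = -0.1736
  joint[4] = (13.1845, 12.6484) + 2.1 * (-0.9848, -0.1736) = (13.1845 + -2.0681, 12.6484 + -0.3647) = (11.1165, 12.2837)
End effector: (11.1165, 12.2837)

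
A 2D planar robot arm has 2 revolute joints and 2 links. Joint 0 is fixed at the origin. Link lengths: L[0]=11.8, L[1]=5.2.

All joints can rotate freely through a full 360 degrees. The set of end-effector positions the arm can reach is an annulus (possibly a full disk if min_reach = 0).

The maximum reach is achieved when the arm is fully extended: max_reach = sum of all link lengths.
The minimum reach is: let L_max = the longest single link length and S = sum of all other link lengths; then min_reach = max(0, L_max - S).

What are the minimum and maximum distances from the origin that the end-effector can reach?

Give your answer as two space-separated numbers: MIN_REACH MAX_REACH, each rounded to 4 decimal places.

Answer: 6.6000 17.0000

Derivation:
Link lengths: [11.8, 5.2]
max_reach = 11.8 + 5.2 = 17
L_max = max([11.8, 5.2]) = 11.8
S (sum of others) = 17 - 11.8 = 5.2
min_reach = max(0, 11.8 - 5.2) = max(0, 6.6) = 6.6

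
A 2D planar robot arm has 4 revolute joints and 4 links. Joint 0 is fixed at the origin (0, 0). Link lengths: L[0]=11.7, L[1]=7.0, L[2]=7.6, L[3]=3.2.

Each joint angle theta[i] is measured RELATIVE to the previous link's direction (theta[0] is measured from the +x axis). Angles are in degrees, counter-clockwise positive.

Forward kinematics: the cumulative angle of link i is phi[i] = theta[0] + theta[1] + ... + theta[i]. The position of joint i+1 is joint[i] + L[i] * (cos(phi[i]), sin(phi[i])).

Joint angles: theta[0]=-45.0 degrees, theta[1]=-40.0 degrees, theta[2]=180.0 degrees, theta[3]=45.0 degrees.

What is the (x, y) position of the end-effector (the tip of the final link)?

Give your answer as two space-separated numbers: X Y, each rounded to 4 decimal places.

Answer: 5.7695 -5.6185

Derivation:
joint[0] = (0.0000, 0.0000)  (base)
link 0: phi[0] = -45 = -45 deg
  cos(-45 deg) = 0.7071, sin(-45 deg) = -0.7071
  joint[1] = (0.0000, 0.0000) + 11.7 * (0.7071, -0.7071) = (0.0000 + 8.2731, 0.0000 + -8.2731) = (8.2731, -8.2731)
link 1: phi[1] = -45 + -40 = -85 deg
  cos(-85 deg) = 0.0872, sin(-85 deg) = -0.9962
  joint[2] = (8.2731, -8.2731) + 7 * (0.0872, -0.9962) = (8.2731 + 0.6101, -8.2731 + -6.9734) = (8.8832, -15.2465)
link 2: phi[2] = -45 + -40 + 180 = 95 deg
  cos(95 deg) = -0.0872, sin(95 deg) = 0.9962
  joint[3] = (8.8832, -15.2465) + 7.6 * (-0.0872, 0.9962) = (8.8832 + -0.6624, -15.2465 + 7.5711) = (8.2209, -7.6754)
link 3: phi[3] = -45 + -40 + 180 + 45 = 140 deg
  cos(140 deg) = -0.7660, sin(140 deg) = 0.6428
  joint[4] = (8.2209, -7.6754) + 3.2 * (-0.7660, 0.6428) = (8.2209 + -2.4513, -7.6754 + 2.0569) = (5.7695, -5.6185)
End effector: (5.7695, -5.6185)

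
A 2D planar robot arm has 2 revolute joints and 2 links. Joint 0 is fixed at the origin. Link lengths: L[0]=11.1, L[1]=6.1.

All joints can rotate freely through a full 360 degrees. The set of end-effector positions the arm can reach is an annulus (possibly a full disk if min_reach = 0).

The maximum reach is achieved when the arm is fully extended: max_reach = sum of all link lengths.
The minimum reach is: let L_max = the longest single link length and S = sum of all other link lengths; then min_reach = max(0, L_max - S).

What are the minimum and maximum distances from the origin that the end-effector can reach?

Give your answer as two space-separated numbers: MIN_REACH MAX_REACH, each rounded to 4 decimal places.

Answer: 5.0000 17.2000

Derivation:
Link lengths: [11.1, 6.1]
max_reach = 11.1 + 6.1 = 17.2
L_max = max([11.1, 6.1]) = 11.1
S (sum of others) = 17.2 - 11.1 = 6.1
min_reach = max(0, 11.1 - 6.1) = max(0, 5) = 5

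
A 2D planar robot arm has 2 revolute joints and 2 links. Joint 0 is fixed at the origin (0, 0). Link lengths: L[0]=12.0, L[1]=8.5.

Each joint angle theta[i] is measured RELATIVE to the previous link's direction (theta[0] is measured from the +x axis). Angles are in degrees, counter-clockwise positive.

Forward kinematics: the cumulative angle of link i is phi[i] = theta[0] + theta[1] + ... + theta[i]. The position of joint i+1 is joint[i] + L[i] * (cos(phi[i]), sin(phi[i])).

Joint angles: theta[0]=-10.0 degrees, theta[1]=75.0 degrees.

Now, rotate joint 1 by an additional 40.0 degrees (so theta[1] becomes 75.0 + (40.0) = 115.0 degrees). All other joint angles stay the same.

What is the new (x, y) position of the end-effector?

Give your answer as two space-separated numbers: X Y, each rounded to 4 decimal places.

joint[0] = (0.0000, 0.0000)  (base)
link 0: phi[0] = -10 = -10 deg
  cos(-10 deg) = 0.9848, sin(-10 deg) = -0.1736
  joint[1] = (0.0000, 0.0000) + 12 * (0.9848, -0.1736) = (0.0000 + 11.8177, 0.0000 + -2.0838) = (11.8177, -2.0838)
link 1: phi[1] = -10 + 115 = 105 deg
  cos(105 deg) = -0.2588, sin(105 deg) = 0.9659
  joint[2] = (11.8177, -2.0838) + 8.5 * (-0.2588, 0.9659) = (11.8177 + -2.2000, -2.0838 + 8.2104) = (9.6177, 6.1266)
End effector: (9.6177, 6.1266)

Answer: 9.6177 6.1266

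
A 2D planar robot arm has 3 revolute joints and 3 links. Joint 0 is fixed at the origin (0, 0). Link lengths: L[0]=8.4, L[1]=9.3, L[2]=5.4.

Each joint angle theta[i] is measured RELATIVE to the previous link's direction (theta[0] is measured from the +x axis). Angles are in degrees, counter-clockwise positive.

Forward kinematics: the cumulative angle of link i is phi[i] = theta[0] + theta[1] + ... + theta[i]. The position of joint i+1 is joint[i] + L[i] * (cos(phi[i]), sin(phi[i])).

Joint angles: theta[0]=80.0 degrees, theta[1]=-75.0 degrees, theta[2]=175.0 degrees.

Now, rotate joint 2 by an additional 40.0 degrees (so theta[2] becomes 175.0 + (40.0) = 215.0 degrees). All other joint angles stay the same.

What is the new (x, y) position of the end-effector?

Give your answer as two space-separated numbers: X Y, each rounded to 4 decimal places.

Answer: 6.5866 5.6119

Derivation:
joint[0] = (0.0000, 0.0000)  (base)
link 0: phi[0] = 80 = 80 deg
  cos(80 deg) = 0.1736, sin(80 deg) = 0.9848
  joint[1] = (0.0000, 0.0000) + 8.4 * (0.1736, 0.9848) = (0.0000 + 1.4586, 0.0000 + 8.2724) = (1.4586, 8.2724)
link 1: phi[1] = 80 + -75 = 5 deg
  cos(5 deg) = 0.9962, sin(5 deg) = 0.0872
  joint[2] = (1.4586, 8.2724) + 9.3 * (0.9962, 0.0872) = (1.4586 + 9.2646, 8.2724 + 0.8105) = (10.7233, 9.0829)
link 2: phi[2] = 80 + -75 + 215 = 220 deg
  cos(220 deg) = -0.7660, sin(220 deg) = -0.6428
  joint[3] = (10.7233, 9.0829) + 5.4 * (-0.7660, -0.6428) = (10.7233 + -4.1366, 9.0829 + -3.4711) = (6.5866, 5.6119)
End effector: (6.5866, 5.6119)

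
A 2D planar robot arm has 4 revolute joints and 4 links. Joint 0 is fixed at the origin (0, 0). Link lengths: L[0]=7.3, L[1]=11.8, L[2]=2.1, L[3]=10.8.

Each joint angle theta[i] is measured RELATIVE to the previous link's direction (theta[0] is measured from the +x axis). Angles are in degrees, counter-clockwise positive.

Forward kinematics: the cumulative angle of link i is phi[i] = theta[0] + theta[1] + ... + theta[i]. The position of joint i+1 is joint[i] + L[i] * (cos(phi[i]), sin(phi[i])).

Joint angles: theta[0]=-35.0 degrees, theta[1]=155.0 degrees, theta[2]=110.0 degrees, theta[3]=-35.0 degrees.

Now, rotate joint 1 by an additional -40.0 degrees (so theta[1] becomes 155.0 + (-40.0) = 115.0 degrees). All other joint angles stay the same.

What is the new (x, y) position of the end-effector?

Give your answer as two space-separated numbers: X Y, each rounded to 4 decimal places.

Answer: -3.8274 11.6332

Derivation:
joint[0] = (0.0000, 0.0000)  (base)
link 0: phi[0] = -35 = -35 deg
  cos(-35 deg) = 0.8192, sin(-35 deg) = -0.5736
  joint[1] = (0.0000, 0.0000) + 7.3 * (0.8192, -0.5736) = (0.0000 + 5.9798, 0.0000 + -4.1871) = (5.9798, -4.1871)
link 1: phi[1] = -35 + 115 = 80 deg
  cos(80 deg) = 0.1736, sin(80 deg) = 0.9848
  joint[2] = (5.9798, -4.1871) + 11.8 * (0.1736, 0.9848) = (5.9798 + 2.0490, -4.1871 + 11.6207) = (8.0289, 7.4336)
link 2: phi[2] = -35 + 115 + 110 = 190 deg
  cos(190 deg) = -0.9848, sin(190 deg) = -0.1736
  joint[3] = (8.0289, 7.4336) + 2.1 * (-0.9848, -0.1736) = (8.0289 + -2.0681, 7.4336 + -0.3647) = (5.9608, 7.0690)
link 3: phi[3] = -35 + 115 + 110 + -35 = 155 deg
  cos(155 deg) = -0.9063, sin(155 deg) = 0.4226
  joint[4] = (5.9608, 7.0690) + 10.8 * (-0.9063, 0.4226) = (5.9608 + -9.7881, 7.0690 + 4.5643) = (-3.8274, 11.6332)
End effector: (-3.8274, 11.6332)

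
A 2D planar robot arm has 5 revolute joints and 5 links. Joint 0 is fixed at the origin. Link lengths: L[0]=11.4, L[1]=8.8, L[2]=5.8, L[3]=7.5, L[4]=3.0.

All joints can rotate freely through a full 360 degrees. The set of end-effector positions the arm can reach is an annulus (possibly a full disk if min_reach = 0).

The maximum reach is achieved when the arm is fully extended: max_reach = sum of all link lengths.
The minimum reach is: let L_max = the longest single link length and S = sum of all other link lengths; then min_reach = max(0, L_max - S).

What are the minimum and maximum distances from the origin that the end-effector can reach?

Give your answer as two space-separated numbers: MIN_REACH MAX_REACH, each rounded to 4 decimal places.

Link lengths: [11.4, 8.8, 5.8, 7.5, 3.0]
max_reach = 11.4 + 8.8 + 5.8 + 7.5 + 3 = 36.5
L_max = max([11.4, 8.8, 5.8, 7.5, 3.0]) = 11.4
S (sum of others) = 36.5 - 11.4 = 25.1
min_reach = max(0, 11.4 - 25.1) = max(0, -13.7) = 0

Answer: 0.0000 36.5000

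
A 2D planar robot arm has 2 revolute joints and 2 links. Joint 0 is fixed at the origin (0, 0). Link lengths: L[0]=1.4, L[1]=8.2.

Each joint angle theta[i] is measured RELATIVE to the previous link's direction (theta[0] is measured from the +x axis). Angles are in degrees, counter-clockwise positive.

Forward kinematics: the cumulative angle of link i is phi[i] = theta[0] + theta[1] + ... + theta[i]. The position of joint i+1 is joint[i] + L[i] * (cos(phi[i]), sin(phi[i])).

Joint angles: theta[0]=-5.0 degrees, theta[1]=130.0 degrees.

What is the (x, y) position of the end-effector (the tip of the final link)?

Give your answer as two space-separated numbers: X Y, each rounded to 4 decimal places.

Answer: -3.3087 6.5950

Derivation:
joint[0] = (0.0000, 0.0000)  (base)
link 0: phi[0] = -5 = -5 deg
  cos(-5 deg) = 0.9962, sin(-5 deg) = -0.0872
  joint[1] = (0.0000, 0.0000) + 1.4 * (0.9962, -0.0872) = (0.0000 + 1.3947, 0.0000 + -0.1220) = (1.3947, -0.1220)
link 1: phi[1] = -5 + 130 = 125 deg
  cos(125 deg) = -0.5736, sin(125 deg) = 0.8192
  joint[2] = (1.3947, -0.1220) + 8.2 * (-0.5736, 0.8192) = (1.3947 + -4.7033, -0.1220 + 6.7170) = (-3.3087, 6.5950)
End effector: (-3.3087, 6.5950)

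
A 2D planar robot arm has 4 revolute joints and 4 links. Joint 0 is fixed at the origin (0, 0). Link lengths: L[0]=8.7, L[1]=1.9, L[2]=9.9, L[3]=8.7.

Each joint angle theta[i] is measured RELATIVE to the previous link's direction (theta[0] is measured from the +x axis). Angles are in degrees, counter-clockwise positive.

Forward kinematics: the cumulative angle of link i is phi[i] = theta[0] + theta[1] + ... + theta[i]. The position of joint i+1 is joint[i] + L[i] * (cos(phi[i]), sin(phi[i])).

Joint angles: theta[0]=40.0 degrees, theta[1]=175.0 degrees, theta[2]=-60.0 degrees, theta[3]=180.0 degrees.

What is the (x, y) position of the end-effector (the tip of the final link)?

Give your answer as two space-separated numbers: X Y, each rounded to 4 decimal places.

Answer: 4.0206 5.0096

Derivation:
joint[0] = (0.0000, 0.0000)  (base)
link 0: phi[0] = 40 = 40 deg
  cos(40 deg) = 0.7660, sin(40 deg) = 0.6428
  joint[1] = (0.0000, 0.0000) + 8.7 * (0.7660, 0.6428) = (0.0000 + 6.6646, 0.0000 + 5.5923) = (6.6646, 5.5923)
link 1: phi[1] = 40 + 175 = 215 deg
  cos(215 deg) = -0.8192, sin(215 deg) = -0.5736
  joint[2] = (6.6646, 5.5923) + 1.9 * (-0.8192, -0.5736) = (6.6646 + -1.5564, 5.5923 + -1.0898) = (5.1082, 4.5025)
link 2: phi[2] = 40 + 175 + -60 = 155 deg
  cos(155 deg) = -0.9063, sin(155 deg) = 0.4226
  joint[3] = (5.1082, 4.5025) + 9.9 * (-0.9063, 0.4226) = (5.1082 + -8.9724, 4.5025 + 4.1839) = (-3.8642, 8.6864)
link 3: phi[3] = 40 + 175 + -60 + 180 = 335 deg
  cos(335 deg) = 0.9063, sin(335 deg) = -0.4226
  joint[4] = (-3.8642, 8.6864) + 8.7 * (0.9063, -0.4226) = (-3.8642 + 7.8849, 8.6864 + -3.6768) = (4.0206, 5.0096)
End effector: (4.0206, 5.0096)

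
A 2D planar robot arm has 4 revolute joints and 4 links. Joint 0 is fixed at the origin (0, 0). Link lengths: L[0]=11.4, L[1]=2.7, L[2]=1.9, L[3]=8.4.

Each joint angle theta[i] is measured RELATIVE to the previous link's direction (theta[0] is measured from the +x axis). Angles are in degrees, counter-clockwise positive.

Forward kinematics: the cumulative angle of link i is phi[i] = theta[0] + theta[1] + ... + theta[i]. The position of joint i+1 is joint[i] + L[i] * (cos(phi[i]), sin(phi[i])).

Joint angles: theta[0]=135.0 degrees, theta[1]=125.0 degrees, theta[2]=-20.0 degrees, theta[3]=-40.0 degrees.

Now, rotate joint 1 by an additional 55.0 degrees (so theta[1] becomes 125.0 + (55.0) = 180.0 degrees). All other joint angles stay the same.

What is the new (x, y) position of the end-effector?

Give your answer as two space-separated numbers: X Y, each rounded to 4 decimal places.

joint[0] = (0.0000, 0.0000)  (base)
link 0: phi[0] = 135 = 135 deg
  cos(135 deg) = -0.7071, sin(135 deg) = 0.7071
  joint[1] = (0.0000, 0.0000) + 11.4 * (-0.7071, 0.7071) = (0.0000 + -8.0610, 0.0000 + 8.0610) = (-8.0610, 8.0610)
link 1: phi[1] = 135 + 180 = 315 deg
  cos(315 deg) = 0.7071, sin(315 deg) = -0.7071
  joint[2] = (-8.0610, 8.0610) + 2.7 * (0.7071, -0.7071) = (-8.0610 + 1.9092, 8.0610 + -1.9092) = (-6.1518, 6.1518)
link 2: phi[2] = 135 + 180 + -20 = 295 deg
  cos(295 deg) = 0.4226, sin(295 deg) = -0.9063
  joint[3] = (-6.1518, 6.1518) + 1.9 * (0.4226, -0.9063) = (-6.1518 + 0.8030, 6.1518 + -1.7220) = (-5.3489, 4.4298)
link 3: phi[3] = 135 + 180 + -20 + -40 = 255 deg
  cos(255 deg) = -0.2588, sin(255 deg) = -0.9659
  joint[4] = (-5.3489, 4.4298) + 8.4 * (-0.2588, -0.9659) = (-5.3489 + -2.1741, 4.4298 + -8.1138) = (-7.5229, -3.6839)
End effector: (-7.5229, -3.6839)

Answer: -7.5229 -3.6839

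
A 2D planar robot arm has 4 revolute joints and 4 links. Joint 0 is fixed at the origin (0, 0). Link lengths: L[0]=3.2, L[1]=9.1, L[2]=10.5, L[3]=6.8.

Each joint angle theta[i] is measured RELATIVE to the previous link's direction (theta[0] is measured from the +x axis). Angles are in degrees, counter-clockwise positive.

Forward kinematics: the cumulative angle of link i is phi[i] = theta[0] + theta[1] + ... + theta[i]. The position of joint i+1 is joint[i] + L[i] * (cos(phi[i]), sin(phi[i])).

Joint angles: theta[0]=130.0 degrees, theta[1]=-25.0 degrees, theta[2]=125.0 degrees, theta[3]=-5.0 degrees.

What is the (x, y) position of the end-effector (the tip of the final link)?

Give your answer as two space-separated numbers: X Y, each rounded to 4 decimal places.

Answer: -15.9698 -1.6105

Derivation:
joint[0] = (0.0000, 0.0000)  (base)
link 0: phi[0] = 130 = 130 deg
  cos(130 deg) = -0.6428, sin(130 deg) = 0.7660
  joint[1] = (0.0000, 0.0000) + 3.2 * (-0.6428, 0.7660) = (0.0000 + -2.0569, 0.0000 + 2.4513) = (-2.0569, 2.4513)
link 1: phi[1] = 130 + -25 = 105 deg
  cos(105 deg) = -0.2588, sin(105 deg) = 0.9659
  joint[2] = (-2.0569, 2.4513) + 9.1 * (-0.2588, 0.9659) = (-2.0569 + -2.3553, 2.4513 + 8.7899) = (-4.4122, 11.2413)
link 2: phi[2] = 130 + -25 + 125 = 230 deg
  cos(230 deg) = -0.6428, sin(230 deg) = -0.7660
  joint[3] = (-4.4122, 11.2413) + 10.5 * (-0.6428, -0.7660) = (-4.4122 + -6.7493, 11.2413 + -8.0435) = (-11.1614, 3.1978)
link 3: phi[3] = 130 + -25 + 125 + -5 = 225 deg
  cos(225 deg) = -0.7071, sin(225 deg) = -0.7071
  joint[4] = (-11.1614, 3.1978) + 6.8 * (-0.7071, -0.7071) = (-11.1614 + -4.8083, 3.1978 + -4.8083) = (-15.9698, -1.6105)
End effector: (-15.9698, -1.6105)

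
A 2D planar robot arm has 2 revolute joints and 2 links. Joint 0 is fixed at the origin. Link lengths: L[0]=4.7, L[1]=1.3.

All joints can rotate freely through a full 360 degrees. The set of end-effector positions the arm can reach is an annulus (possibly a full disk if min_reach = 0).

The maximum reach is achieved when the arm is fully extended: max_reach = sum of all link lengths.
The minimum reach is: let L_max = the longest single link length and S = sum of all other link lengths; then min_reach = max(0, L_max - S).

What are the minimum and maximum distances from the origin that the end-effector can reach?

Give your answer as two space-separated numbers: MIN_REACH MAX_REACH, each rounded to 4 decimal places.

Link lengths: [4.7, 1.3]
max_reach = 4.7 + 1.3 = 6
L_max = max([4.7, 1.3]) = 4.7
S (sum of others) = 6 - 4.7 = 1.3
min_reach = max(0, 4.7 - 1.3) = max(0, 3.4) = 3.4

Answer: 3.4000 6.0000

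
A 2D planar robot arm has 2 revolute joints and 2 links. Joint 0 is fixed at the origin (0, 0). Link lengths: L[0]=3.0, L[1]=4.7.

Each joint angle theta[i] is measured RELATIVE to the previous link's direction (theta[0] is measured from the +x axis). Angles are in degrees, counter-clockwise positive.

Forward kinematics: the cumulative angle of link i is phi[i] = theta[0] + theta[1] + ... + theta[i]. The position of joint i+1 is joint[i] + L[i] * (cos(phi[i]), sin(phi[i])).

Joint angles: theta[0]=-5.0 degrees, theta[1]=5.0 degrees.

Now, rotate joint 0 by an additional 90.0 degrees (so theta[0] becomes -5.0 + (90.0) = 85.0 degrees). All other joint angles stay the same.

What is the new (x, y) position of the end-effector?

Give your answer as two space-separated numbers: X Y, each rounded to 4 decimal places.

Answer: 0.2615 7.6886

Derivation:
joint[0] = (0.0000, 0.0000)  (base)
link 0: phi[0] = 85 = 85 deg
  cos(85 deg) = 0.0872, sin(85 deg) = 0.9962
  joint[1] = (0.0000, 0.0000) + 3 * (0.0872, 0.9962) = (0.0000 + 0.2615, 0.0000 + 2.9886) = (0.2615, 2.9886)
link 1: phi[1] = 85 + 5 = 90 deg
  cos(90 deg) = 0.0000, sin(90 deg) = 1.0000
  joint[2] = (0.2615, 2.9886) + 4.7 * (0.0000, 1.0000) = (0.2615 + 0.0000, 2.9886 + 4.7000) = (0.2615, 7.6886)
End effector: (0.2615, 7.6886)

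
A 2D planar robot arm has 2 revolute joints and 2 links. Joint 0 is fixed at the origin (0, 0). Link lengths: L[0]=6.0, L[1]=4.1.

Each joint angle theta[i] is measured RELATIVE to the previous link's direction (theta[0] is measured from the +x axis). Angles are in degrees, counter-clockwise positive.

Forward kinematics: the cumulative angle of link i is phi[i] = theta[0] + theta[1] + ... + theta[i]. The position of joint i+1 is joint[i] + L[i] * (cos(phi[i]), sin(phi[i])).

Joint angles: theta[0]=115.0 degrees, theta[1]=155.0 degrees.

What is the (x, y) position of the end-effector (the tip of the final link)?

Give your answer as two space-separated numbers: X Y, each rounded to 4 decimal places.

joint[0] = (0.0000, 0.0000)  (base)
link 0: phi[0] = 115 = 115 deg
  cos(115 deg) = -0.4226, sin(115 deg) = 0.9063
  joint[1] = (0.0000, 0.0000) + 6 * (-0.4226, 0.9063) = (0.0000 + -2.5357, 0.0000 + 5.4378) = (-2.5357, 5.4378)
link 1: phi[1] = 115 + 155 = 270 deg
  cos(270 deg) = -0.0000, sin(270 deg) = -1.0000
  joint[2] = (-2.5357, 5.4378) + 4.1 * (-0.0000, -1.0000) = (-2.5357 + -0.0000, 5.4378 + -4.1000) = (-2.5357, 1.3378)
End effector: (-2.5357, 1.3378)

Answer: -2.5357 1.3378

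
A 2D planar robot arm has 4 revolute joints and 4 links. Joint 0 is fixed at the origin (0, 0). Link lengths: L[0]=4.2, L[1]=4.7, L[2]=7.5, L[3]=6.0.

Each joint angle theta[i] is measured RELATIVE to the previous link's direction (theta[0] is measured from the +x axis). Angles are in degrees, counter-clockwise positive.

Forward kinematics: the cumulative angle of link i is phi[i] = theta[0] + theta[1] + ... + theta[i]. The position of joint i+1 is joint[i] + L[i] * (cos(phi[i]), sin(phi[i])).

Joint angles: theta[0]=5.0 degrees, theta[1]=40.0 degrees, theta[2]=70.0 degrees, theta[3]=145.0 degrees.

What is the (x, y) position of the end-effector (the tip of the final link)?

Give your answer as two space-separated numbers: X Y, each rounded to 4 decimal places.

Answer: 3.2959 4.5779

Derivation:
joint[0] = (0.0000, 0.0000)  (base)
link 0: phi[0] = 5 = 5 deg
  cos(5 deg) = 0.9962, sin(5 deg) = 0.0872
  joint[1] = (0.0000, 0.0000) + 4.2 * (0.9962, 0.0872) = (0.0000 + 4.1840, 0.0000 + 0.3661) = (4.1840, 0.3661)
link 1: phi[1] = 5 + 40 = 45 deg
  cos(45 deg) = 0.7071, sin(45 deg) = 0.7071
  joint[2] = (4.1840, 0.3661) + 4.7 * (0.7071, 0.7071) = (4.1840 + 3.3234, 0.3661 + 3.3234) = (7.5074, 3.6895)
link 2: phi[2] = 5 + 40 + 70 = 115 deg
  cos(115 deg) = -0.4226, sin(115 deg) = 0.9063
  joint[3] = (7.5074, 3.6895) + 7.5 * (-0.4226, 0.9063) = (7.5074 + -3.1696, 3.6895 + 6.7973) = (4.3378, 10.4868)
link 3: phi[3] = 5 + 40 + 70 + 145 = 260 deg
  cos(260 deg) = -0.1736, sin(260 deg) = -0.9848
  joint[4] = (4.3378, 10.4868) + 6 * (-0.1736, -0.9848) = (4.3378 + -1.0419, 10.4868 + -5.9088) = (3.2959, 4.5779)
End effector: (3.2959, 4.5779)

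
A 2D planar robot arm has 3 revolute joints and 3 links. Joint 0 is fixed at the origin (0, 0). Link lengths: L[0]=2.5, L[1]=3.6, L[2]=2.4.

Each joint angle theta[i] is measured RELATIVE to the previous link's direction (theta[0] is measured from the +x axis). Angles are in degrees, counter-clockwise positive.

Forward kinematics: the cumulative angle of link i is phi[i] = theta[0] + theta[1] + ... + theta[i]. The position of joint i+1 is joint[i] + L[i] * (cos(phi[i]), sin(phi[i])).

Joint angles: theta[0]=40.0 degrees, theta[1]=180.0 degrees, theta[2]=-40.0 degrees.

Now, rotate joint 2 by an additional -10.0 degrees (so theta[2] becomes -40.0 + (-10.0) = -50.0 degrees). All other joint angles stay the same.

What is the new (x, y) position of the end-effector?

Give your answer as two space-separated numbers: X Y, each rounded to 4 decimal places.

Answer: -3.2062 -0.2903

Derivation:
joint[0] = (0.0000, 0.0000)  (base)
link 0: phi[0] = 40 = 40 deg
  cos(40 deg) = 0.7660, sin(40 deg) = 0.6428
  joint[1] = (0.0000, 0.0000) + 2.5 * (0.7660, 0.6428) = (0.0000 + 1.9151, 0.0000 + 1.6070) = (1.9151, 1.6070)
link 1: phi[1] = 40 + 180 = 220 deg
  cos(220 deg) = -0.7660, sin(220 deg) = -0.6428
  joint[2] = (1.9151, 1.6070) + 3.6 * (-0.7660, -0.6428) = (1.9151 + -2.7578, 1.6070 + -2.3140) = (-0.8426, -0.7071)
link 2: phi[2] = 40 + 180 + -50 = 170 deg
  cos(170 deg) = -0.9848, sin(170 deg) = 0.1736
  joint[3] = (-0.8426, -0.7071) + 2.4 * (-0.9848, 0.1736) = (-0.8426 + -2.3635, -0.7071 + 0.4168) = (-3.2062, -0.2903)
End effector: (-3.2062, -0.2903)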